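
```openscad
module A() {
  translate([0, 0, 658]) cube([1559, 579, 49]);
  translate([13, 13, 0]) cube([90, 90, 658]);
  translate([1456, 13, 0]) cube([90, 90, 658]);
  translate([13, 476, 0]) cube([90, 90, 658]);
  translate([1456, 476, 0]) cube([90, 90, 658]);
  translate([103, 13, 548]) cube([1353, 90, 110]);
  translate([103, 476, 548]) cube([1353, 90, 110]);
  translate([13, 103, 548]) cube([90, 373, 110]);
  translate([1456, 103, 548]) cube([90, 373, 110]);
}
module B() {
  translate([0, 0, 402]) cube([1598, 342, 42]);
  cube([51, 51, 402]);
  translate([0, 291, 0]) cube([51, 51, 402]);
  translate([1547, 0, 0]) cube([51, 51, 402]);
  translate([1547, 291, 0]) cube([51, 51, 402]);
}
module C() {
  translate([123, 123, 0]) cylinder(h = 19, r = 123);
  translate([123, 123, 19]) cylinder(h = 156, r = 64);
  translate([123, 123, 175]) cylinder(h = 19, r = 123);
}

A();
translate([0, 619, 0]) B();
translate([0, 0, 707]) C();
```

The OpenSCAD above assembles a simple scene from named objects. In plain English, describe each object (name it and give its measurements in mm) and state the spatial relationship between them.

A is a table with a 1559×579 mm rectangular top, 49 mm thick, top surface at z = 707 mm, supported by four 90×90 mm square legs, each inset 13 mm from the nearest pair of top edges, running from the floor. Four apron rails, 90 mm thick and 110 mm tall, run between adjacent legs with their top edges flush with the underside of the top and their outer faces flush with the legs' outer faces.

B is a bench: a 1598×342 mm seat slab, 42 mm thick, top at z = 444 mm, on four 51×51 mm square legs flush with the seat corners and standing on z = 0.

C is a spool: two coaxial disc flanges of radius 123 mm and thickness 19 mm, joined by a core cylinder of radius 64 mm and height 156 mm. The lower flange rests on z = 0 and the three cylinders share a vertical axis.

The bench is on the floor beside the table on its +y side. The spool is on top of the table.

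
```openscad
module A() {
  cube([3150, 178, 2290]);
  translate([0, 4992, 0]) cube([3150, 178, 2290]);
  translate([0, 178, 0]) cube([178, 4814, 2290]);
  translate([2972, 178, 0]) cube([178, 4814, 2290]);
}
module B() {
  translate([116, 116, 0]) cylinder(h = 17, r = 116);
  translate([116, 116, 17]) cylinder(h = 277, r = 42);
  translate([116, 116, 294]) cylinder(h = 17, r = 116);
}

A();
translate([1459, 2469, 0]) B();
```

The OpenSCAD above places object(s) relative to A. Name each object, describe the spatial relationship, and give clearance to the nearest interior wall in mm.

Clearances: x = 1281, y = 2291; minimum 1281 mm.

A is a house frame. B is a spool. The spool sits inside the house frame, centred. The clearance to the nearest interior wall is 1281 mm.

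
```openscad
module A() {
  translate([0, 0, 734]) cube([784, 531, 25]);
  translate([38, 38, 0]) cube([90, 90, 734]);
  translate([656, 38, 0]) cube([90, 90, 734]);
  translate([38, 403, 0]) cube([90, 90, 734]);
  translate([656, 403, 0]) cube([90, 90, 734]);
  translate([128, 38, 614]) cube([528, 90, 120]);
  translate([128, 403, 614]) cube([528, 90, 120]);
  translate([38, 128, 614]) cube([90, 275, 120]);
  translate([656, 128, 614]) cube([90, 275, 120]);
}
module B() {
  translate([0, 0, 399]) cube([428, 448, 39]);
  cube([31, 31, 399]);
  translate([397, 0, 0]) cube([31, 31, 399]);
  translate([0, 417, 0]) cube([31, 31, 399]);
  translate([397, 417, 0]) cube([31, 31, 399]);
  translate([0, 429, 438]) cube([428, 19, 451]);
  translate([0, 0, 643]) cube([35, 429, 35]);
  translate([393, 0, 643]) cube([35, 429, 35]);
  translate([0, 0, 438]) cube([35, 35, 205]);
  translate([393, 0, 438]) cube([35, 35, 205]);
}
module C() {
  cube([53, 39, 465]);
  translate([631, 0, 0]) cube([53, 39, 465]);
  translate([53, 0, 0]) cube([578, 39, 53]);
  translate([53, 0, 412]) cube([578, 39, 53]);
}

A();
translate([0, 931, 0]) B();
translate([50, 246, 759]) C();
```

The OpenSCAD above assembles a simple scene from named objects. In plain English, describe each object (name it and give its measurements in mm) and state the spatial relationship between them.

A is a table: top 784 mm (x) × 531 mm (y), 25 mm thick, upper face at z = 759 mm, on four 90×90 mm square legs, each inset 38 mm from the nearest pair of top edges, running from z = 0 to the bottom of the top. Four apron rails, 90 mm thick and 120 mm tall, run between adjacent legs with their top edges flush with the underside of the top and their outer faces flush with the legs' outer faces.

B is a chair: 428×448 mm seat, 39 mm thick, top at z = 438 mm, on four 31 mm square corner legs flush with the seat edges. A 19 mm thick backrest slab spans the full seat width, extending 451 mm above the seat top, its back face flush with the seat's +y edge. Two armrests of 35×35 mm section run along each side from the seat's front edge to the front of the backrest, top faces 240 mm above the seat top and outer faces flush with the seat's x-edges; a 35×35 mm post under the front of each armrest stands on the seat at the front corner.

C is a rectangular picture frame lying in the x–z plane (depth along y). The opening is 578 mm wide (x) by 359 mm tall (z), surrounded by a border 53 mm wide on all four sides. The frame is 39 mm deep and is made of two full-height vertical stiles with two horizontal rails fitted between them.

The chair is on the floor beside the table on its +y side. The picture frame is on top of the table, centred.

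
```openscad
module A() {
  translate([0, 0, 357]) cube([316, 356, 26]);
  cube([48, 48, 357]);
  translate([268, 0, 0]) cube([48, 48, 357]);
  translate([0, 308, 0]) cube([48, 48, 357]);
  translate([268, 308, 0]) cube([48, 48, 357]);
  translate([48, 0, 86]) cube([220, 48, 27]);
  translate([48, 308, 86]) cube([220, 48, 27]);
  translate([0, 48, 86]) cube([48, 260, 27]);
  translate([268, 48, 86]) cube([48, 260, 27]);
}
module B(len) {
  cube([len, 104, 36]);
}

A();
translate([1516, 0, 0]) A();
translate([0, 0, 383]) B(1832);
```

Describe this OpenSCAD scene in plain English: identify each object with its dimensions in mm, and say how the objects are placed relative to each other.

A is a four-legged stool. The seat is 316×356 mm, 26 mm thick, top at z = 383 mm. It stands on four square legs, each 48×48 mm in cross-section, from z = 0 to the seat underside, each flush with a corner of the seat. Four stretchers, 48 mm wide and 27 mm tall, connect adjacent legs with their undersides at z = 86 mm, each running between the inner faces of the legs it joins and aligned with the legs' outer faces on the other axis.

B is a rectangular beam 1832 mm long (x), 104 mm deep (y), 36 mm thick (z).

The beam spans the tops of two stools placed 1200 mm apart, resting at z = 383 mm.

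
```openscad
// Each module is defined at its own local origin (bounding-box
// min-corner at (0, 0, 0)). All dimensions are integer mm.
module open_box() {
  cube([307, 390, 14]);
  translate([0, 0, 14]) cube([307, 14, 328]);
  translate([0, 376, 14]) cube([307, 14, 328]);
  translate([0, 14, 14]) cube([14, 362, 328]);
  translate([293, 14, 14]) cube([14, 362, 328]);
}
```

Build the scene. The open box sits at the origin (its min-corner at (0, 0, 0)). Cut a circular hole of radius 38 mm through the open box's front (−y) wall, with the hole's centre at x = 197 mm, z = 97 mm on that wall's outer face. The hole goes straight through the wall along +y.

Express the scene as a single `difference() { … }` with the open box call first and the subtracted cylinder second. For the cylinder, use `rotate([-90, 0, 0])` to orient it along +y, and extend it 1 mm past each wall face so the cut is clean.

difference() {
  open_box();
  translate([197, -1, 97]) rotate([-90, 0, 0]) cylinder(h = 16, r = 38);
}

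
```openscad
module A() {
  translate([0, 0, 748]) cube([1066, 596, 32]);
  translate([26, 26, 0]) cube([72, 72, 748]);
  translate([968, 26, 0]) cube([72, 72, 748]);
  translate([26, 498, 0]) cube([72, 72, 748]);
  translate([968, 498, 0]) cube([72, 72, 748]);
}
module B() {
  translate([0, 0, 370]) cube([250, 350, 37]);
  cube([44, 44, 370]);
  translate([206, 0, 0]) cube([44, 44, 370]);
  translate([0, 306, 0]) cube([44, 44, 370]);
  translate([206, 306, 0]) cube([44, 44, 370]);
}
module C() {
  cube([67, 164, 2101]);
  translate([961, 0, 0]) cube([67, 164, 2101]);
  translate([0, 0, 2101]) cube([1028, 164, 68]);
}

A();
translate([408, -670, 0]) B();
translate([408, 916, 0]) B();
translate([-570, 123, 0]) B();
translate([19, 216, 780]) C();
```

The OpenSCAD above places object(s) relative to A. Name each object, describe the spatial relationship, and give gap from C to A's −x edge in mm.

A is a table. B is a stool. C is a door frame. Three stools sit around the table at the −y, +y, −x sides. The door frame is on top of the table, centred. The gap from the door frame to the table's −x edge is 19 mm.

The door frame's min-x is at 19; the table's min-x is 0; gap = 19 mm.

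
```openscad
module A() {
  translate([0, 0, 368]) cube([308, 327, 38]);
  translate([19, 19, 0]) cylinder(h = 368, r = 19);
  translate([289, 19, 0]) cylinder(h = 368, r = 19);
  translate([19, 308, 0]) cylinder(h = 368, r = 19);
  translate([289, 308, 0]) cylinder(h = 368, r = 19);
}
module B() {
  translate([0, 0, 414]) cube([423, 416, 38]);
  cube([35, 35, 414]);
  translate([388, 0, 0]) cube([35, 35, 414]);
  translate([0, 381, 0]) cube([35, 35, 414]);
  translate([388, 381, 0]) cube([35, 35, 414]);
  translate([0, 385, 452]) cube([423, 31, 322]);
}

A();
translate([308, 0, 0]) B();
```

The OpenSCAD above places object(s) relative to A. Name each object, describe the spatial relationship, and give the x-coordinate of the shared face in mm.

A is a stool. B is a chair. The chair is against the stool's +x side, with their −y faces flush. The x-coordinate of the shared face is 308 mm.

The stool's +x face and the chair's −x face are both at x = 308 mm.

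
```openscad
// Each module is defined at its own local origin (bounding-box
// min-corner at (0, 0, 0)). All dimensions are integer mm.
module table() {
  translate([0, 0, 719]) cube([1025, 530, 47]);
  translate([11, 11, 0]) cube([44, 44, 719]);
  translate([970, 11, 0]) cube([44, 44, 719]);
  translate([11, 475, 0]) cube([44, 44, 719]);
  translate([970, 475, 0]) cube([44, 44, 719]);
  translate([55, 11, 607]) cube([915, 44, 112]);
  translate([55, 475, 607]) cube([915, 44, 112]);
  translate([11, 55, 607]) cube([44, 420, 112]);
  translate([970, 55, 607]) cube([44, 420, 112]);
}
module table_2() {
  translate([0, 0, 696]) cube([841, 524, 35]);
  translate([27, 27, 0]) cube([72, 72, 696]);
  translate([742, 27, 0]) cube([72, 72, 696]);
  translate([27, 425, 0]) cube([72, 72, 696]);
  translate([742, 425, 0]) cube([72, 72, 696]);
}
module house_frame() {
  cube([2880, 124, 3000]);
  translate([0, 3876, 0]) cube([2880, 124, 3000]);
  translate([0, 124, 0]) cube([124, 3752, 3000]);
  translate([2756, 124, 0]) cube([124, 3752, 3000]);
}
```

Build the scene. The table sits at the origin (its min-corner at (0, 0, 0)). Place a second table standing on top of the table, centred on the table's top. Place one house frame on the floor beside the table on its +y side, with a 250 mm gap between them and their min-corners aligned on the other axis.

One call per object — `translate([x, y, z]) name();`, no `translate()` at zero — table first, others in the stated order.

table();
translate([92, 3, 766]) table_2();
translate([0, 780, 0]) house_frame();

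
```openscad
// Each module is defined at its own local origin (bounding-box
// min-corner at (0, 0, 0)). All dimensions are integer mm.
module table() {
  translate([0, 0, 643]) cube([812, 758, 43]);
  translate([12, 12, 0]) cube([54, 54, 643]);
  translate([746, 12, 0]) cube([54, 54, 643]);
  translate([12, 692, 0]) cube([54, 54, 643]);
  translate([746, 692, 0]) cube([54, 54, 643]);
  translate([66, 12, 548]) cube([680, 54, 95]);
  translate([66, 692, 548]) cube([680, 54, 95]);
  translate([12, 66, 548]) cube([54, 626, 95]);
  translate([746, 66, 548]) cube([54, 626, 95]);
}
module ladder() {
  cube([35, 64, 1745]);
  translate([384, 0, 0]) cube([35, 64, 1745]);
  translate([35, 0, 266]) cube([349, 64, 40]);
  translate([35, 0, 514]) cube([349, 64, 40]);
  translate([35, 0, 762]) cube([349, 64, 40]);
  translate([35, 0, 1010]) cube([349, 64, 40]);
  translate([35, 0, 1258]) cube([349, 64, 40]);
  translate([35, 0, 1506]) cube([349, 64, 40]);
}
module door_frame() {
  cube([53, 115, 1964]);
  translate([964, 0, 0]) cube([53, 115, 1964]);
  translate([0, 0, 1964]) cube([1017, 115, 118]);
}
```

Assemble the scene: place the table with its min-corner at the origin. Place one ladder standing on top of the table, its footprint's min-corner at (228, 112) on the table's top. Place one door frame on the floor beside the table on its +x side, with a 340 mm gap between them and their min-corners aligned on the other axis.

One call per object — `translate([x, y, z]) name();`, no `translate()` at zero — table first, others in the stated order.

table();
translate([228, 112, 686]) ladder();
translate([1152, 0, 0]) door_frame();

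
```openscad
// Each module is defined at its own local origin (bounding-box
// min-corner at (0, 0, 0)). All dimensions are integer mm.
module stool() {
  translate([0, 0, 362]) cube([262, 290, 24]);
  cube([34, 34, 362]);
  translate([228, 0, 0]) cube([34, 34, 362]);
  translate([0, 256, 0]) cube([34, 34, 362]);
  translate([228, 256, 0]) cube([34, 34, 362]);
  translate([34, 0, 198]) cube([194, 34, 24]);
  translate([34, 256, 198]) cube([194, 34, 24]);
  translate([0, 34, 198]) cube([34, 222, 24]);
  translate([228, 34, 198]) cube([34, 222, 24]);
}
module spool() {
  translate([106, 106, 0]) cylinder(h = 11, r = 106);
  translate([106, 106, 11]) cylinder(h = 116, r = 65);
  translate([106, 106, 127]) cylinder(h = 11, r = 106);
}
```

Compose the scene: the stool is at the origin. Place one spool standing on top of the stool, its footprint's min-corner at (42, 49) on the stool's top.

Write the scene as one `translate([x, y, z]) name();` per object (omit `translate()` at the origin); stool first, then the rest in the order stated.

stool();
translate([42, 49, 386]) spool();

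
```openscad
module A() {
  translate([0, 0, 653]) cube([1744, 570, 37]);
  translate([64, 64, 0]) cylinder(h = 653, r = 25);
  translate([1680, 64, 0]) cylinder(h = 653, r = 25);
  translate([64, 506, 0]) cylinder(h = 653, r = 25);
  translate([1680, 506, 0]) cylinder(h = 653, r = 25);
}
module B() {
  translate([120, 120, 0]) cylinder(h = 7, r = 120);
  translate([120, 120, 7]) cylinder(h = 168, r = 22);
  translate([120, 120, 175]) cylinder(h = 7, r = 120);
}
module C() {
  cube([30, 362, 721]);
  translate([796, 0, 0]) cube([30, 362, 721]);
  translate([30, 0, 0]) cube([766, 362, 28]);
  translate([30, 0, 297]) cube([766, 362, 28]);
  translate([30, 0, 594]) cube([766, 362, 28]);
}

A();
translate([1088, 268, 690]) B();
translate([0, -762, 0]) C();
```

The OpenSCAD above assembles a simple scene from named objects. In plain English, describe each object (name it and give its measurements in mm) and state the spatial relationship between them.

A is a rectangular dining table. The top is 1744×570×37 mm with its upper surface at z = 690 mm. It stands on four round legs of 50 mm diameter, each leg's bounding box inset 39 mm from the nearest pair of top edges, running from the floor to the underside of the top.

B is a spool: two coaxial disc flanges of radius 120 mm and thickness 7 mm, joined by a core cylinder of radius 22 mm and height 168 mm. The lower flange rests on z = 0 and the three cylinders share a vertical axis.

C is an open bookshelf. Two side panels, each 30 mm thick, 362 mm deep and 721 mm tall, stand 826 mm apart (outside-to-outside). Between them sit 3 shelves, each 28 mm thick and 362 mm deep, spanning the full gap between the sides. The bottom shelf rests on the floor (its underside at z = 0) and the clear gap between one shelf's top and the next shelf's underside is 269 mm.

The spool is on top of the table. The bookshelf is on the floor beside the table on its −y side.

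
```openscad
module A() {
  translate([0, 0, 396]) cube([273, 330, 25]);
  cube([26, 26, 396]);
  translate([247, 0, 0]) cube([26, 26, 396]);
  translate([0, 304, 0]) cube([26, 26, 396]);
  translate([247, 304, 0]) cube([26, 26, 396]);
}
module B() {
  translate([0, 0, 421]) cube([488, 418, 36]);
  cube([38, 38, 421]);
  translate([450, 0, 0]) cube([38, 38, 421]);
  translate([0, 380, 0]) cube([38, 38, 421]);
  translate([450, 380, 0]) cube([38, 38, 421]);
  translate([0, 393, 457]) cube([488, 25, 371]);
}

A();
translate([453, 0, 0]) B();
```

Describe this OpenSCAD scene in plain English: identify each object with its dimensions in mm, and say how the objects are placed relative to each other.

A is a four-legged stool. The seat is a 273×330×25 mm slab whose top surface is at z = 421 mm; four square legs, each 26×26 mm in cross-section, run from the floor (z = 0) to the underside of the seat, each flush with a corner of the seat.

B is a chair: 488×418 mm seat, 36 mm thick, top at z = 457 mm, on four 38 mm square corner legs flush with the seat edges. A 25 mm thick backrest slab spans the full seat width, extending 371 mm above the seat top, its back face flush with the seat's +y edge.

The chair is on the floor beside the stool on its +x side.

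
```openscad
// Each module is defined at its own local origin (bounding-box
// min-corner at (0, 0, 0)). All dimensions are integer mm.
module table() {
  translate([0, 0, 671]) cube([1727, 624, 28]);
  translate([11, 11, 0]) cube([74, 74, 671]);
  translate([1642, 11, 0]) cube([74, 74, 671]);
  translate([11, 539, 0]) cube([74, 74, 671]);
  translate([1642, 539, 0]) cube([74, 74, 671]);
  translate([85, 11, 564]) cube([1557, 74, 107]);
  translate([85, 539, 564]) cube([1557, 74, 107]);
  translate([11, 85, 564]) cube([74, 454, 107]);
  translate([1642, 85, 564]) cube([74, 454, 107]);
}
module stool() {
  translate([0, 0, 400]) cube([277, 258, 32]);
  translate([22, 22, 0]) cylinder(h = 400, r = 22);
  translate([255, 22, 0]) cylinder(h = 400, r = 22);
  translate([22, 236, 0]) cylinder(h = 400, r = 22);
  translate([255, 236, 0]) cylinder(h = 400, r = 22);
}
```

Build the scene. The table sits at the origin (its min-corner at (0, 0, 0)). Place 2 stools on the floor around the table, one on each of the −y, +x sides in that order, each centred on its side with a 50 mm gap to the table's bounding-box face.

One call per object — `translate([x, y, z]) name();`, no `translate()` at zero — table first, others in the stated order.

table();
translate([725, -308, 0]) stool();
translate([1777, 183, 0]) stool();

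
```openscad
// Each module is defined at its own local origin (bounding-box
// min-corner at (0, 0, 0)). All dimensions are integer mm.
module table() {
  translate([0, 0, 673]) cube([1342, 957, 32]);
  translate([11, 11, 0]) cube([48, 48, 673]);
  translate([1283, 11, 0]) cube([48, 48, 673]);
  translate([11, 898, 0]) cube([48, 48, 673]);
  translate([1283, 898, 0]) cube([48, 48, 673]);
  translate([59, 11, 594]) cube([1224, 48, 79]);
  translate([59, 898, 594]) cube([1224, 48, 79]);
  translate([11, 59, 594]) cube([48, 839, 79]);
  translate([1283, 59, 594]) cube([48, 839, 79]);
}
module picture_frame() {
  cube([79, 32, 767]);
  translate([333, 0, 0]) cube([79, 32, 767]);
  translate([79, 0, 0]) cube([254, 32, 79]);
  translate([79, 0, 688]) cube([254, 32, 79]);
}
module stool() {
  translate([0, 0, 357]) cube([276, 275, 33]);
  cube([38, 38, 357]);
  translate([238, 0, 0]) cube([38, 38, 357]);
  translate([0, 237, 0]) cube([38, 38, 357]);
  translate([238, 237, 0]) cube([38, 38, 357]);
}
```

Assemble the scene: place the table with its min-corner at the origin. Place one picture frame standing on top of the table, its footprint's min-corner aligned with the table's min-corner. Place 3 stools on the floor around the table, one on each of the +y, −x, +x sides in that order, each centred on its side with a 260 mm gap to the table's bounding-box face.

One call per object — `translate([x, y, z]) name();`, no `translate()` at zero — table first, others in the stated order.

table();
translate([0, 0, 705]) picture_frame();
translate([533, 1217, 0]) stool();
translate([-536, 341, 0]) stool();
translate([1602, 341, 0]) stool();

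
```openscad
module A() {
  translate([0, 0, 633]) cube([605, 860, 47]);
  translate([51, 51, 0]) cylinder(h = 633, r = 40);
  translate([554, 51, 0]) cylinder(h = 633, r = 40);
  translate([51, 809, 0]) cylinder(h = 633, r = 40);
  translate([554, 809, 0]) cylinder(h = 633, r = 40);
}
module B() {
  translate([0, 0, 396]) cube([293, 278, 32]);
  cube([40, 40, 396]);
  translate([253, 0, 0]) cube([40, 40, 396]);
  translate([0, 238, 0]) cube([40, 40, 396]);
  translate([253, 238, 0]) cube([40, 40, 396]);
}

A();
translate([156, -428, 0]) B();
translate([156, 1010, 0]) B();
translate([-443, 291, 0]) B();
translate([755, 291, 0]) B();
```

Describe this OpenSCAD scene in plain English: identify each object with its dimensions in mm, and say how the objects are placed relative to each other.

A is a rectangular dining table. The top is 605×860×47 mm with its upper surface at z = 680 mm. It stands on four round legs of 80 mm diameter, each leg's bounding box inset 11 mm from the nearest pair of top edges, running from the floor to the underside of the top.

B is a four-legged stool. The seat is a 293×278×32 mm slab whose top surface is at z = 428 mm; four square legs, each 40×40 mm in cross-section, run from the floor (z = 0) to the underside of the seat, each flush with a corner of the seat.

Four stools sit around the table at the −y, +y, −x, +x sides.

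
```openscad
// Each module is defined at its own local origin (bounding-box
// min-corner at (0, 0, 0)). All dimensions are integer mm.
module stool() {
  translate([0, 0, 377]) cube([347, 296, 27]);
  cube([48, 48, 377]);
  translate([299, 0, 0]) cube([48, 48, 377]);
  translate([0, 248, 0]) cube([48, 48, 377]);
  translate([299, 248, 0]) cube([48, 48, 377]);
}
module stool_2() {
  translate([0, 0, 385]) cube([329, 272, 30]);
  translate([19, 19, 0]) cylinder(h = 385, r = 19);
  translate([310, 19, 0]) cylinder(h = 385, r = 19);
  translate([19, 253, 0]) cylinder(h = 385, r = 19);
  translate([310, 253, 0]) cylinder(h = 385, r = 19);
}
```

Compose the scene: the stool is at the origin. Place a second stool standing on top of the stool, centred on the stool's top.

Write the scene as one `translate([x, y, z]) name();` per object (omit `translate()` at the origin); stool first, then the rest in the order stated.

stool();
translate([9, 12, 404]) stool_2();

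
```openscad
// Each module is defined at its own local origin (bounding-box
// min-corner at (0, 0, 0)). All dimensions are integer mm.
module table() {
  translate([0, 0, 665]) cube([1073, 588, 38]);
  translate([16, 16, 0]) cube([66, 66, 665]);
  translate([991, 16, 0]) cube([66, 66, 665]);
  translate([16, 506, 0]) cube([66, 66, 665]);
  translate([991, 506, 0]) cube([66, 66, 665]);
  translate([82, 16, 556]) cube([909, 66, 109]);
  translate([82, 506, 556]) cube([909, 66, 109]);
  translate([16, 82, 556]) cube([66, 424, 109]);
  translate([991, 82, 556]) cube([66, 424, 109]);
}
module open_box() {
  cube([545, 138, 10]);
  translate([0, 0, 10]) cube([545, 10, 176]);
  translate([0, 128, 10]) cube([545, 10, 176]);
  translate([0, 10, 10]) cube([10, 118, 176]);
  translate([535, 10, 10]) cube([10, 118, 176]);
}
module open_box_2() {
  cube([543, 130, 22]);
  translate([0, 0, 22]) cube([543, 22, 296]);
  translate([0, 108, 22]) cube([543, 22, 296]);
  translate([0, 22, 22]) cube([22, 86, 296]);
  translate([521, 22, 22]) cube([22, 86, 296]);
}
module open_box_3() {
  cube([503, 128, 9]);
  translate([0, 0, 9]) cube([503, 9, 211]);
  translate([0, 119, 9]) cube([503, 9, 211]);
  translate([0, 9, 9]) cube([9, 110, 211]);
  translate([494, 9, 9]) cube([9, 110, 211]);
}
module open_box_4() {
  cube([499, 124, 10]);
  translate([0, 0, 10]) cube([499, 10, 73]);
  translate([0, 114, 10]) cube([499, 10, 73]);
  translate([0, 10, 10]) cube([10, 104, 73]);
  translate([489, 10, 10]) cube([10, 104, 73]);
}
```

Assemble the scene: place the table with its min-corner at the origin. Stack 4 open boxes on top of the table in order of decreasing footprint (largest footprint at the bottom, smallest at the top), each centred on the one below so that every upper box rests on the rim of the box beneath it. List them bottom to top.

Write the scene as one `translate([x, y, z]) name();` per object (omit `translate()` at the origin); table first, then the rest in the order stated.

table();
translate([264, 225, 703]) open_box();
translate([265, 229, 889]) open_box_2();
translate([285, 230, 1207]) open_box_3();
translate([287, 232, 1427]) open_box_4();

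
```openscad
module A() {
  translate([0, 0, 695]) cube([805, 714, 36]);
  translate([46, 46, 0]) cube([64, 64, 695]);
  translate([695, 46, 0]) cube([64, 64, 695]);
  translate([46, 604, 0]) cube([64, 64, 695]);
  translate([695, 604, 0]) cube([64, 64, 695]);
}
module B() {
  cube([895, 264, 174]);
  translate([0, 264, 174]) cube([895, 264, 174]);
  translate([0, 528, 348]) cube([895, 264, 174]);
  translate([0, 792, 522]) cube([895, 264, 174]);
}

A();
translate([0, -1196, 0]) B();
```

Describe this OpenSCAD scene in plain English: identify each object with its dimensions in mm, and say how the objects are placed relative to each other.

A is a table: top 805 mm (x) × 714 mm (y), 36 mm thick, upper face at z = 731 mm, on four 64×64 mm square legs, each inset 46 mm from the nearest pair of top edges, running from z = 0 to the bottom of the top.

B is a run of 4 identical solid stair steps. Each tread is 895×264 mm and each step block is 174 mm high. Step 1 rests on the floor; step k is offset from step 1 by (k−1)×264 mm in y and (k−1)×174 mm in z.

The staircase is on the floor beside the table on its −y side.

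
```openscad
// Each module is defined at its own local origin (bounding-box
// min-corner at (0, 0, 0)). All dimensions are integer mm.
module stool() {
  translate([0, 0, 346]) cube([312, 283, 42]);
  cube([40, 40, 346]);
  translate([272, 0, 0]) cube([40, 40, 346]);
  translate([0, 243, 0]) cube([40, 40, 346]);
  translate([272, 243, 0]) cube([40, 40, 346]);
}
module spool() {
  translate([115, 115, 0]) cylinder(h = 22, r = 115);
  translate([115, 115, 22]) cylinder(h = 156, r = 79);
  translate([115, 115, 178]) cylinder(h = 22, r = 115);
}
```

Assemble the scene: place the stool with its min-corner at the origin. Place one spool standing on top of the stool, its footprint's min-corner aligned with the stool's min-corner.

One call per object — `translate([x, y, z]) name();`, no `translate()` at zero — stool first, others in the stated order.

stool();
translate([0, 0, 388]) spool();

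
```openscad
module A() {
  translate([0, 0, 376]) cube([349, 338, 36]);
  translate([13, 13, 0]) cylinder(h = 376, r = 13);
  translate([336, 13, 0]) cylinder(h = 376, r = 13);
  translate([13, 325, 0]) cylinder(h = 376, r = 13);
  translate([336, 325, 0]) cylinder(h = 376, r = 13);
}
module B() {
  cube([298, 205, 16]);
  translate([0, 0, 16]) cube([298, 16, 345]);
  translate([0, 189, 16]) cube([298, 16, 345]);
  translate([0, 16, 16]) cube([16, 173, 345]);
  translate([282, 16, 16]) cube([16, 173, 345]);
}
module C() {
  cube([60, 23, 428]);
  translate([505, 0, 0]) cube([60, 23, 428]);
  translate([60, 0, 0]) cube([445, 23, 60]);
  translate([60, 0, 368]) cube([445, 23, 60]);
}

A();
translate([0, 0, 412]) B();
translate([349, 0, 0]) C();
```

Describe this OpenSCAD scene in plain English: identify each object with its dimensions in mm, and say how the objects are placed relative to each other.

A is a four-legged stool. The seat is a 349×338×36 mm slab whose top surface is at z = 412 mm; four round legs, each 26 mm in diameter, run from the floor (z = 0) to the underside of the seat, each leg's axis is inset half a diameter from the nearest pair of seat edges (so the leg's bounding box is flush with the corner).

B is an open-topped rectangular box: outside dimensions 298×205×361 mm, with a uniform wall and base thickness of 16 mm. The base is a full 298×205 slab on the floor; four walls sit on top of the base. The front and back walls (the −y and +y sides) span the full width; the two side walls fit between them.

C is a rectangular picture frame lying in the x–z plane (depth along y). The opening is 445 mm wide (x) by 308 mm tall (z), surrounded by a border 60 mm wide on all four sides. The frame is 23 mm deep and is made of two full-height vertical stiles with two horizontal rails fitted between them.

The open box is on top of the stool. The picture frame is against the stool's +x side, with their −y faces flush.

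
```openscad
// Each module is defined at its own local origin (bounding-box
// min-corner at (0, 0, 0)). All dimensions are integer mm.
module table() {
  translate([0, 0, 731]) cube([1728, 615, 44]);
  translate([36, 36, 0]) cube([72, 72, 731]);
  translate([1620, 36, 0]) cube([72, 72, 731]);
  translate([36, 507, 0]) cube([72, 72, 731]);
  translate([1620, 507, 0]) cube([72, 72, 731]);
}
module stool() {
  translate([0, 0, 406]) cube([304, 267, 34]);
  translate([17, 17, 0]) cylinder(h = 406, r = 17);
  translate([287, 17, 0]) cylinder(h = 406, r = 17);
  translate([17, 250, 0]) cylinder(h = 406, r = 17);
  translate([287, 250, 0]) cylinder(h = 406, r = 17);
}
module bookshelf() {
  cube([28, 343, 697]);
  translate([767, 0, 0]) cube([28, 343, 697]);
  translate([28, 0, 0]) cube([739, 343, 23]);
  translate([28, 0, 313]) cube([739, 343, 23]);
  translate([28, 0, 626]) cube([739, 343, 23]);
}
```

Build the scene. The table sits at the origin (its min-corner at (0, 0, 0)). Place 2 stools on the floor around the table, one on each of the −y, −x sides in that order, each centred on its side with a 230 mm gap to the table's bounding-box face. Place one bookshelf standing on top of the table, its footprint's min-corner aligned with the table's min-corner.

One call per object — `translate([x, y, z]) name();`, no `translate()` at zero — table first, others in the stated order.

table();
translate([712, -497, 0]) stool();
translate([-534, 174, 0]) stool();
translate([0, 0, 775]) bookshelf();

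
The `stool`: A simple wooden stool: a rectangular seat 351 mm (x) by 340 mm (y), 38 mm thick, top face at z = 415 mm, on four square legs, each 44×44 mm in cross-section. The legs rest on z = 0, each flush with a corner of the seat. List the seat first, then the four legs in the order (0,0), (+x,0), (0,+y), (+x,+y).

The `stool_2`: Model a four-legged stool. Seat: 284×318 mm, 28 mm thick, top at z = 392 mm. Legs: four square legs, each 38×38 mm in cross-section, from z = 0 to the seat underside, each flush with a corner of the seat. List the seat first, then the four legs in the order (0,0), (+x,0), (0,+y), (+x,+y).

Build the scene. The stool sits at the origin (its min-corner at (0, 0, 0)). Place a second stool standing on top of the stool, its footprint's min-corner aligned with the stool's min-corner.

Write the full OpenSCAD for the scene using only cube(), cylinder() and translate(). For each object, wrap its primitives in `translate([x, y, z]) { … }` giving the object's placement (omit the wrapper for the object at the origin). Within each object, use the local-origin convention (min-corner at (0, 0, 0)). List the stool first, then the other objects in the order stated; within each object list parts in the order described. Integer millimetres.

translate([0, 0, 377]) cube([351, 340, 38]);
cube([44, 44, 377]);
translate([307, 0, 0]) cube([44, 44, 377]);
translate([0, 296, 0]) cube([44, 44, 377]);
translate([307, 296, 0]) cube([44, 44, 377]);
translate([0, 0, 415]) {
  translate([0, 0, 364]) cube([284, 318, 28]);
  cube([38, 38, 364]);
  translate([246, 0, 0]) cube([38, 38, 364]);
  translate([0, 280, 0]) cube([38, 38, 364]);
  translate([246, 280, 0]) cube([38, 38, 364]);
}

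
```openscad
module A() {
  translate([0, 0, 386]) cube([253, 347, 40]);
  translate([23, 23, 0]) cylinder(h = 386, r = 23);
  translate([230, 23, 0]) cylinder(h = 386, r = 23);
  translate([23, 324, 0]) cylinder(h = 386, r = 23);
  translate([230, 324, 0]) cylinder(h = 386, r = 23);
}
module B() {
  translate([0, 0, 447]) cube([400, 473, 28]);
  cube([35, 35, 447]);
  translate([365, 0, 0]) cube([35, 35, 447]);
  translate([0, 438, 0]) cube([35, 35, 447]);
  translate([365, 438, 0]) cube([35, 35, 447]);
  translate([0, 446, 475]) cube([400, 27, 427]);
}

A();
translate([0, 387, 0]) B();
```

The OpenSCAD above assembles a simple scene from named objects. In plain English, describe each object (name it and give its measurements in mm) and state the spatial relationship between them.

A is a four-legged stool. The seat is 253×347 mm, 40 mm thick, top at z = 426 mm. It stands on four round legs, each 46 mm in diameter, from z = 0 to the seat underside, each leg's axis is inset half a diameter from the nearest pair of seat edges (so the leg's bounding box is flush with the corner).

B is a chair. The seat is a 400×473×28 mm slab with its top at z = 475 mm, on four 35×35 mm corner legs (flush with the seat edges, standing on z = 0). A flat backrest 27 mm thick, 427 mm tall, spans the full seat width and rises from the seat top along its +y edge, rear face flush with the rear of the seat.

The chair is on the floor beside the stool on its +y side.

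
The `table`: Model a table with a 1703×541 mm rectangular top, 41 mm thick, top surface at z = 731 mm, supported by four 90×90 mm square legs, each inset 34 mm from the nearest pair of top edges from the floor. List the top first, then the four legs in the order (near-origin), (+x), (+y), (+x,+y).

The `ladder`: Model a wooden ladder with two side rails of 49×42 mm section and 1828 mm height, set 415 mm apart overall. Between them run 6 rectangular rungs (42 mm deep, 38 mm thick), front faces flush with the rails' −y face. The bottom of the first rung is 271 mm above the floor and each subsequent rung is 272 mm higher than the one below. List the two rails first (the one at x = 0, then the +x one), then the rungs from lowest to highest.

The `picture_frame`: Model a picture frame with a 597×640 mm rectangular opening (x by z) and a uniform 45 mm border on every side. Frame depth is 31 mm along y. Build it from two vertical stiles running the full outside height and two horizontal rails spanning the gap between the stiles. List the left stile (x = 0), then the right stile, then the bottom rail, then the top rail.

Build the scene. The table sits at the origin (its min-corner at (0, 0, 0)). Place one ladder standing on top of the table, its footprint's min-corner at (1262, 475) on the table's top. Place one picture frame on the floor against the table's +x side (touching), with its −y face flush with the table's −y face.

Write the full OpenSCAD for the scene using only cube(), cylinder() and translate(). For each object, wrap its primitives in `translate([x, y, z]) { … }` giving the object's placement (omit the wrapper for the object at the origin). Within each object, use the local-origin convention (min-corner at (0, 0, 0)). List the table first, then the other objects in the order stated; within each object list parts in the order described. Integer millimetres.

translate([0, 0, 690]) cube([1703, 541, 41]);
translate([34, 34, 0]) cube([90, 90, 690]);
translate([1579, 34, 0]) cube([90, 90, 690]);
translate([34, 417, 0]) cube([90, 90, 690]);
translate([1579, 417, 0]) cube([90, 90, 690]);
translate([1262, 475, 731]) {
  cube([49, 42, 1828]);
  translate([366, 0, 0]) cube([49, 42, 1828]);
  translate([49, 0, 271]) cube([317, 42, 38]);
  translate([49, 0, 543]) cube([317, 42, 38]);
  translate([49, 0, 815]) cube([317, 42, 38]);
  translate([49, 0, 1087]) cube([317, 42, 38]);
  translate([49, 0, 1359]) cube([317, 42, 38]);
  translate([49, 0, 1631]) cube([317, 42, 38]);
}
translate([1703, 0, 0]) {
  cube([45, 31, 730]);
  translate([642, 0, 0]) cube([45, 31, 730]);
  translate([45, 0, 0]) cube([597, 31, 45]);
  translate([45, 0, 685]) cube([597, 31, 45]);
}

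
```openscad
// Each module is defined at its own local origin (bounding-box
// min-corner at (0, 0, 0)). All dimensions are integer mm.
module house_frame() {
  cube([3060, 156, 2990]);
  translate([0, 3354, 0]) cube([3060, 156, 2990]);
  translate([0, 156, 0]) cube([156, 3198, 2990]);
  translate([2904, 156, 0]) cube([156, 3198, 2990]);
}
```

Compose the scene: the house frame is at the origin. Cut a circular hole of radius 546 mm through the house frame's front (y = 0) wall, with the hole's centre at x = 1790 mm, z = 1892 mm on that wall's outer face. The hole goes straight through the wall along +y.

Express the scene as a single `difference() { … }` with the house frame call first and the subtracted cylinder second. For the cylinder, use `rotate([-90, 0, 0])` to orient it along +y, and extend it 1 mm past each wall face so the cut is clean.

difference() {
  house_frame();
  translate([1790, -1, 1892]) rotate([-90, 0, 0]) cylinder(h = 158, r = 546);
}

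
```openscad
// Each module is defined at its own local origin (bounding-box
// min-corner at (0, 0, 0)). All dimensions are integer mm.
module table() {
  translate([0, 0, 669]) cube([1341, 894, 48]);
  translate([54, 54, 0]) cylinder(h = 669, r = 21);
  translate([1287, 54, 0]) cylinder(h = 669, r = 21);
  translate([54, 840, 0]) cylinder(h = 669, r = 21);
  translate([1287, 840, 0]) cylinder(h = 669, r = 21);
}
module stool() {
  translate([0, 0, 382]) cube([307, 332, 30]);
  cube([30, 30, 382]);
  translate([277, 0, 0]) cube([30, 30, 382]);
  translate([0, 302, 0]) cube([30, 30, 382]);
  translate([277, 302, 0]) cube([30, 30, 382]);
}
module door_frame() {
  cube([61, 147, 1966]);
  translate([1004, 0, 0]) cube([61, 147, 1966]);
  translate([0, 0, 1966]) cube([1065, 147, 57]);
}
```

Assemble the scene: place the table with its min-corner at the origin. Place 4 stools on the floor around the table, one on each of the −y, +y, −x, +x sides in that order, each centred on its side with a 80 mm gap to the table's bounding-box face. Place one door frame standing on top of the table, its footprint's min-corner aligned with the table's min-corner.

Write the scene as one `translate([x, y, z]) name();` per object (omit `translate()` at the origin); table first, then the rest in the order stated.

table();
translate([517, -412, 0]) stool();
translate([517, 974, 0]) stool();
translate([-387, 281, 0]) stool();
translate([1421, 281, 0]) stool();
translate([0, 0, 717]) door_frame();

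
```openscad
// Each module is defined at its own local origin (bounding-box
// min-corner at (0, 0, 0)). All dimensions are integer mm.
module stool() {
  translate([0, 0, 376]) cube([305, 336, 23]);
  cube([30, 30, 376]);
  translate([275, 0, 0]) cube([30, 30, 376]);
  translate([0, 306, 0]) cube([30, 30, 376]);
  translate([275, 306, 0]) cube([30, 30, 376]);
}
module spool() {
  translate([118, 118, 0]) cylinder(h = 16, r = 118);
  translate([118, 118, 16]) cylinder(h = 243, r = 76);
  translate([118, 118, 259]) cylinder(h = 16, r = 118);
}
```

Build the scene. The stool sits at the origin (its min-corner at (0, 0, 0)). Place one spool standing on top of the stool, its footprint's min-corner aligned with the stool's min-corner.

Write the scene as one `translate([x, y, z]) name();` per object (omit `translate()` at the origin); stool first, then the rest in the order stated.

stool();
translate([0, 0, 399]) spool();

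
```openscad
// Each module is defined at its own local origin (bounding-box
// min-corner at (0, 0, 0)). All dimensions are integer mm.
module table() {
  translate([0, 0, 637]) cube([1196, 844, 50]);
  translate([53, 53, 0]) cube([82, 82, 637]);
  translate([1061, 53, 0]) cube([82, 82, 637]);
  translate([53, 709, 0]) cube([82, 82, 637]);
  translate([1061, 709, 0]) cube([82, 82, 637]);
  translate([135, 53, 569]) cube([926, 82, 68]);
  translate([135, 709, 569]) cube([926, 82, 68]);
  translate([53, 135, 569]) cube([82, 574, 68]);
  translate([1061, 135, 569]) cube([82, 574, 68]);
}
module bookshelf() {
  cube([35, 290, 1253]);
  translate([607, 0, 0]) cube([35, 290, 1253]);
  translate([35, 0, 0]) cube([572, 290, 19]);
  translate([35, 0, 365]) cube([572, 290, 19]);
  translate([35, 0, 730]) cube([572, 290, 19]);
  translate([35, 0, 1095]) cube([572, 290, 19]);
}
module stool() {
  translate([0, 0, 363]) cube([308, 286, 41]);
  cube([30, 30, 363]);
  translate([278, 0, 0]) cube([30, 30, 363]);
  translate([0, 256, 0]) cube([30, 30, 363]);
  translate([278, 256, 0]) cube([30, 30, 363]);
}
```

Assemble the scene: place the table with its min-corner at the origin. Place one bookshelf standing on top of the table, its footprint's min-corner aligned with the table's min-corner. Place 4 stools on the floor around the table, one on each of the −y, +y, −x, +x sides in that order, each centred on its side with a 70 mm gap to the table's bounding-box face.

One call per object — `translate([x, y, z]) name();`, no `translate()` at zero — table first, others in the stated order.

table();
translate([0, 0, 687]) bookshelf();
translate([444, -356, 0]) stool();
translate([444, 914, 0]) stool();
translate([-378, 279, 0]) stool();
translate([1266, 279, 0]) stool();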